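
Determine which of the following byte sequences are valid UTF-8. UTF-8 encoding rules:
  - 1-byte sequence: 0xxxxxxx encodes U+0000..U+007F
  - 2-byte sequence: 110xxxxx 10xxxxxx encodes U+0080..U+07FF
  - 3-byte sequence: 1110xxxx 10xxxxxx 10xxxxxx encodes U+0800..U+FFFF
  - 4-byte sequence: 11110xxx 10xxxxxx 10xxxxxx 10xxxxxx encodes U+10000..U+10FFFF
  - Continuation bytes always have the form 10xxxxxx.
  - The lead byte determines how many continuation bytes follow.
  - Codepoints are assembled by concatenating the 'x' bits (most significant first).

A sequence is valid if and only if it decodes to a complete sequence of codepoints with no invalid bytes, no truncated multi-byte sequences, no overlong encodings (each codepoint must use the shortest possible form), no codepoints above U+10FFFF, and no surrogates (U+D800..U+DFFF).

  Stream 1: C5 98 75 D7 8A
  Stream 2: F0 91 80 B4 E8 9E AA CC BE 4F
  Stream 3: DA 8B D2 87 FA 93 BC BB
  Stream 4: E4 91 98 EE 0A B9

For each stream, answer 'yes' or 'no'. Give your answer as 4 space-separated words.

Stream 1: decodes cleanly. VALID
Stream 2: decodes cleanly. VALID
Stream 3: error at byte offset 4. INVALID
Stream 4: error at byte offset 4. INVALID

Answer: yes yes no no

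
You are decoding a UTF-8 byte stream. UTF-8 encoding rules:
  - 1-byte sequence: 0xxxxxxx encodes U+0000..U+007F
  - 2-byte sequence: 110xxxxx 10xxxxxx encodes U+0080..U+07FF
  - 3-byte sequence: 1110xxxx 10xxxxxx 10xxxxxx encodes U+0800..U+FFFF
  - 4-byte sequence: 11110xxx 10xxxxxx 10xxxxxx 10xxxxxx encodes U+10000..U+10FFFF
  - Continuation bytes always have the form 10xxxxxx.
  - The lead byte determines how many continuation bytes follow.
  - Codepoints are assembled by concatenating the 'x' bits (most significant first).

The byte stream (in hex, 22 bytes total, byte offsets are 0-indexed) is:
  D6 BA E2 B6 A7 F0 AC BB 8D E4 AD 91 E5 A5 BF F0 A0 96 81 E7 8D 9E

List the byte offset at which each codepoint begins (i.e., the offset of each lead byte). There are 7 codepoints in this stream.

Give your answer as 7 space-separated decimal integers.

Answer: 0 2 5 9 12 15 19

Derivation:
Byte[0]=D6: 2-byte lead, need 1 cont bytes. acc=0x16
Byte[1]=BA: continuation. acc=(acc<<6)|0x3A=0x5BA
Completed: cp=U+05BA (starts at byte 0)
Byte[2]=E2: 3-byte lead, need 2 cont bytes. acc=0x2
Byte[3]=B6: continuation. acc=(acc<<6)|0x36=0xB6
Byte[4]=A7: continuation. acc=(acc<<6)|0x27=0x2DA7
Completed: cp=U+2DA7 (starts at byte 2)
Byte[5]=F0: 4-byte lead, need 3 cont bytes. acc=0x0
Byte[6]=AC: continuation. acc=(acc<<6)|0x2C=0x2C
Byte[7]=BB: continuation. acc=(acc<<6)|0x3B=0xB3B
Byte[8]=8D: continuation. acc=(acc<<6)|0x0D=0x2CECD
Completed: cp=U+2CECD (starts at byte 5)
Byte[9]=E4: 3-byte lead, need 2 cont bytes. acc=0x4
Byte[10]=AD: continuation. acc=(acc<<6)|0x2D=0x12D
Byte[11]=91: continuation. acc=(acc<<6)|0x11=0x4B51
Completed: cp=U+4B51 (starts at byte 9)
Byte[12]=E5: 3-byte lead, need 2 cont bytes. acc=0x5
Byte[13]=A5: continuation. acc=(acc<<6)|0x25=0x165
Byte[14]=BF: continuation. acc=(acc<<6)|0x3F=0x597F
Completed: cp=U+597F (starts at byte 12)
Byte[15]=F0: 4-byte lead, need 3 cont bytes. acc=0x0
Byte[16]=A0: continuation. acc=(acc<<6)|0x20=0x20
Byte[17]=96: continuation. acc=(acc<<6)|0x16=0x816
Byte[18]=81: continuation. acc=(acc<<6)|0x01=0x20581
Completed: cp=U+20581 (starts at byte 15)
Byte[19]=E7: 3-byte lead, need 2 cont bytes. acc=0x7
Byte[20]=8D: continuation. acc=(acc<<6)|0x0D=0x1CD
Byte[21]=9E: continuation. acc=(acc<<6)|0x1E=0x735E
Completed: cp=U+735E (starts at byte 19)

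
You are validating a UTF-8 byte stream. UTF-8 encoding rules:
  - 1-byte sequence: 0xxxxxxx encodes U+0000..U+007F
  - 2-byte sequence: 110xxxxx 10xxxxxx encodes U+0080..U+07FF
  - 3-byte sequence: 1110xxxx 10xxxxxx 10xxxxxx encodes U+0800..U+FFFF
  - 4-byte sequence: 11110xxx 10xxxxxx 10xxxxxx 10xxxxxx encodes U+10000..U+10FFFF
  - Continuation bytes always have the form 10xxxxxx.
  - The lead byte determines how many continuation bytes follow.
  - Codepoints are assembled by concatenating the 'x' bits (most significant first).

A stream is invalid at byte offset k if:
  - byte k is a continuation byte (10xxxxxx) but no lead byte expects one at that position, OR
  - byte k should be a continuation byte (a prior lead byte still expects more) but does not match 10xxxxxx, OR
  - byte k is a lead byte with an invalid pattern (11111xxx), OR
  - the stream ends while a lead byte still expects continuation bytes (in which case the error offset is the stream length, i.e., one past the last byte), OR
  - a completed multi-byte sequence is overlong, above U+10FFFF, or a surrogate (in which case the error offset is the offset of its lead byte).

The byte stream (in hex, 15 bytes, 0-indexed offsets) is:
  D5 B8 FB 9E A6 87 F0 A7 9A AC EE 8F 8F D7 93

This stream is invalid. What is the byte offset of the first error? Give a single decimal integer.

Byte[0]=D5: 2-byte lead, need 1 cont bytes. acc=0x15
Byte[1]=B8: continuation. acc=(acc<<6)|0x38=0x578
Completed: cp=U+0578 (starts at byte 0)
Byte[2]=FB: INVALID lead byte (not 0xxx/110x/1110/11110)

Answer: 2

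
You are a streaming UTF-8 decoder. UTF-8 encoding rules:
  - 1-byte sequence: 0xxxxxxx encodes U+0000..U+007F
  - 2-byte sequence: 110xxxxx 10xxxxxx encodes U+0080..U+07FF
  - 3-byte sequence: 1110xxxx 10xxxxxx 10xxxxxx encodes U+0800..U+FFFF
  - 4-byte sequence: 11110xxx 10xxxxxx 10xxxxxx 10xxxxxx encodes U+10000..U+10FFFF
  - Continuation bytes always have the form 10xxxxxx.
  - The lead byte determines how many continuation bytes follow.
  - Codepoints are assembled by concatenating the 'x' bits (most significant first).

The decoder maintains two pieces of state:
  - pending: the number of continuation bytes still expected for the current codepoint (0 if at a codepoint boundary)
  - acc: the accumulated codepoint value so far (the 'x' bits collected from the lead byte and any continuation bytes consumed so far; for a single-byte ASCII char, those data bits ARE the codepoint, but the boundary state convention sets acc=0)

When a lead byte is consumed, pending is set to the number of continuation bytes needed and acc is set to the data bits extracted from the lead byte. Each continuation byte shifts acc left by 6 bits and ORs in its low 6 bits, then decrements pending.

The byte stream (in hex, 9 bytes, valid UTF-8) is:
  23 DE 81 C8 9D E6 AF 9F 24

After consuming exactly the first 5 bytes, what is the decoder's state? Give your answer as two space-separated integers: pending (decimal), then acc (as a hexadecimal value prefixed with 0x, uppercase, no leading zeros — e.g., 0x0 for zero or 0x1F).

Answer: 0 0x21D

Derivation:
Byte[0]=23: 1-byte. pending=0, acc=0x0
Byte[1]=DE: 2-byte lead. pending=1, acc=0x1E
Byte[2]=81: continuation. acc=(acc<<6)|0x01=0x781, pending=0
Byte[3]=C8: 2-byte lead. pending=1, acc=0x8
Byte[4]=9D: continuation. acc=(acc<<6)|0x1D=0x21D, pending=0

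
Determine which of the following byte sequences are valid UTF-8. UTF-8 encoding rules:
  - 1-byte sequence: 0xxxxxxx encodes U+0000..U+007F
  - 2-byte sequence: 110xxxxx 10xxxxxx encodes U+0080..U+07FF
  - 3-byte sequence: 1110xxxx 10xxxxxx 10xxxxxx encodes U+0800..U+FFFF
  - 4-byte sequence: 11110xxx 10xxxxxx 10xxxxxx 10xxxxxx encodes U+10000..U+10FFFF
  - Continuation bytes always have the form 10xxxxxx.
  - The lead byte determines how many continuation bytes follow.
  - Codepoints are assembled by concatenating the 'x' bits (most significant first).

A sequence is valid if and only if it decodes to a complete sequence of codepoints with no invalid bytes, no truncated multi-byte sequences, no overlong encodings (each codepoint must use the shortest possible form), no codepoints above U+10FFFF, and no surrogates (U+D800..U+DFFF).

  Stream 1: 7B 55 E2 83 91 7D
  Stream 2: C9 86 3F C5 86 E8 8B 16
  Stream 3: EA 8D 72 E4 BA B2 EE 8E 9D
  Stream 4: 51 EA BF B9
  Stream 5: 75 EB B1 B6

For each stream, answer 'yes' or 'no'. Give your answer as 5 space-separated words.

Stream 1: decodes cleanly. VALID
Stream 2: error at byte offset 7. INVALID
Stream 3: error at byte offset 2. INVALID
Stream 4: decodes cleanly. VALID
Stream 5: decodes cleanly. VALID

Answer: yes no no yes yes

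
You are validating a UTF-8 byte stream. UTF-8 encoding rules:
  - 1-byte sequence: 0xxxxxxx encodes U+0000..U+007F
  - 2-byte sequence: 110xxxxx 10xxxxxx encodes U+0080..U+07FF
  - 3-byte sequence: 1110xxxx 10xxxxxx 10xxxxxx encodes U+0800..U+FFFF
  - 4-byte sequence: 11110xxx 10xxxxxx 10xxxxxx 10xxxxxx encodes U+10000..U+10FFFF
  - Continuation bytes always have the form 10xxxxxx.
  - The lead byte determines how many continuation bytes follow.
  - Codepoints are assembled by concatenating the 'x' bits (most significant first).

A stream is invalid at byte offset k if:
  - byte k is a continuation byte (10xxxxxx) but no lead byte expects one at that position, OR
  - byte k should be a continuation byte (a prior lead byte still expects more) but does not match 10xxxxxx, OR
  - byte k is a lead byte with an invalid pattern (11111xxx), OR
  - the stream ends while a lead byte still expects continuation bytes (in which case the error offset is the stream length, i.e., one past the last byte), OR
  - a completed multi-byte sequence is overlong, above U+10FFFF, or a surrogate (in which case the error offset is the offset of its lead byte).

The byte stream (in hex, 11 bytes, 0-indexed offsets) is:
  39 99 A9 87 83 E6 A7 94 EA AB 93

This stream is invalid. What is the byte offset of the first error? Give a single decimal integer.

Byte[0]=39: 1-byte ASCII. cp=U+0039
Byte[1]=99: INVALID lead byte (not 0xxx/110x/1110/11110)

Answer: 1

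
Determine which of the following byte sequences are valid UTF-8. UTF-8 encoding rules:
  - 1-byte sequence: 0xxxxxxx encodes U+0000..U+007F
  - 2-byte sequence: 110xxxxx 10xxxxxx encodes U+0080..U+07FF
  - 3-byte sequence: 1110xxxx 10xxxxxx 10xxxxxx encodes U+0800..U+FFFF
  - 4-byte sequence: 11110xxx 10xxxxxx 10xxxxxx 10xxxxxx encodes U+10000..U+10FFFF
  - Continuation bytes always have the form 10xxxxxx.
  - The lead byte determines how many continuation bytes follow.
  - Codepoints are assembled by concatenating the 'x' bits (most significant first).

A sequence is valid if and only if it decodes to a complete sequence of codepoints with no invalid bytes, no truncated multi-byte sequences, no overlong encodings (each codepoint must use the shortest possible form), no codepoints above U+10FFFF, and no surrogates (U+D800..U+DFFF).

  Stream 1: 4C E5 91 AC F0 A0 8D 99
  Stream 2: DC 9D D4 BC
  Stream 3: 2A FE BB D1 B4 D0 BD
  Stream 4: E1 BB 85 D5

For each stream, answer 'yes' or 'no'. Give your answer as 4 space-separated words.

Stream 1: decodes cleanly. VALID
Stream 2: decodes cleanly. VALID
Stream 3: error at byte offset 1. INVALID
Stream 4: error at byte offset 4. INVALID

Answer: yes yes no no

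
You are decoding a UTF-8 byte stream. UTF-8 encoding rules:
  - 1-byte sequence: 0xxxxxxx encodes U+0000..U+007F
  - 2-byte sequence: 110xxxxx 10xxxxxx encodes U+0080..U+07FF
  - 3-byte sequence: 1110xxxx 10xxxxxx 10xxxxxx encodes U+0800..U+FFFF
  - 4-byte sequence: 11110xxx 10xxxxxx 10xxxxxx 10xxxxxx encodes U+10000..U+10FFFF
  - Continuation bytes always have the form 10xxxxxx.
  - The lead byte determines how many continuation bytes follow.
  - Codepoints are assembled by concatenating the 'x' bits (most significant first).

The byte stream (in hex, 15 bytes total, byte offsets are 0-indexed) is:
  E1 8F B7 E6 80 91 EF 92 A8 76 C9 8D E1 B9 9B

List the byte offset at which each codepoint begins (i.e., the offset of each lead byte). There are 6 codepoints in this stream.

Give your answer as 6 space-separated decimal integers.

Byte[0]=E1: 3-byte lead, need 2 cont bytes. acc=0x1
Byte[1]=8F: continuation. acc=(acc<<6)|0x0F=0x4F
Byte[2]=B7: continuation. acc=(acc<<6)|0x37=0x13F7
Completed: cp=U+13F7 (starts at byte 0)
Byte[3]=E6: 3-byte lead, need 2 cont bytes. acc=0x6
Byte[4]=80: continuation. acc=(acc<<6)|0x00=0x180
Byte[5]=91: continuation. acc=(acc<<6)|0x11=0x6011
Completed: cp=U+6011 (starts at byte 3)
Byte[6]=EF: 3-byte lead, need 2 cont bytes. acc=0xF
Byte[7]=92: continuation. acc=(acc<<6)|0x12=0x3D2
Byte[8]=A8: continuation. acc=(acc<<6)|0x28=0xF4A8
Completed: cp=U+F4A8 (starts at byte 6)
Byte[9]=76: 1-byte ASCII. cp=U+0076
Byte[10]=C9: 2-byte lead, need 1 cont bytes. acc=0x9
Byte[11]=8D: continuation. acc=(acc<<6)|0x0D=0x24D
Completed: cp=U+024D (starts at byte 10)
Byte[12]=E1: 3-byte lead, need 2 cont bytes. acc=0x1
Byte[13]=B9: continuation. acc=(acc<<6)|0x39=0x79
Byte[14]=9B: continuation. acc=(acc<<6)|0x1B=0x1E5B
Completed: cp=U+1E5B (starts at byte 12)

Answer: 0 3 6 9 10 12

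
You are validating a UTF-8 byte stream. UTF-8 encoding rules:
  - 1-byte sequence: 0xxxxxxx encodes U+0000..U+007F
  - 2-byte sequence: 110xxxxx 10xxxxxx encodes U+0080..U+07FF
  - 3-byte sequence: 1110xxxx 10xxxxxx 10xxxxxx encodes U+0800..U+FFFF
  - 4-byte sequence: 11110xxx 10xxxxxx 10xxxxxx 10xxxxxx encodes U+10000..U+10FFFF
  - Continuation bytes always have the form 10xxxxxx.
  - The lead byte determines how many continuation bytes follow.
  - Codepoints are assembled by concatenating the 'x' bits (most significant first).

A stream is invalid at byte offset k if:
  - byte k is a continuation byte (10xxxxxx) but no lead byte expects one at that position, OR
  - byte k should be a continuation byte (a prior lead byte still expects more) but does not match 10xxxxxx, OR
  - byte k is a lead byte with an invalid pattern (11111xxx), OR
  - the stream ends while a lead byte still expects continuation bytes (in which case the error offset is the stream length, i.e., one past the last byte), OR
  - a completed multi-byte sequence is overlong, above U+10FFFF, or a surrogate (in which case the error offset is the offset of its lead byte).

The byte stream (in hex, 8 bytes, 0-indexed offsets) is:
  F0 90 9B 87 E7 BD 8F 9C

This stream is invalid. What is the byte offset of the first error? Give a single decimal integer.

Byte[0]=F0: 4-byte lead, need 3 cont bytes. acc=0x0
Byte[1]=90: continuation. acc=(acc<<6)|0x10=0x10
Byte[2]=9B: continuation. acc=(acc<<6)|0x1B=0x41B
Byte[3]=87: continuation. acc=(acc<<6)|0x07=0x106C7
Completed: cp=U+106C7 (starts at byte 0)
Byte[4]=E7: 3-byte lead, need 2 cont bytes. acc=0x7
Byte[5]=BD: continuation. acc=(acc<<6)|0x3D=0x1FD
Byte[6]=8F: continuation. acc=(acc<<6)|0x0F=0x7F4F
Completed: cp=U+7F4F (starts at byte 4)
Byte[7]=9C: INVALID lead byte (not 0xxx/110x/1110/11110)

Answer: 7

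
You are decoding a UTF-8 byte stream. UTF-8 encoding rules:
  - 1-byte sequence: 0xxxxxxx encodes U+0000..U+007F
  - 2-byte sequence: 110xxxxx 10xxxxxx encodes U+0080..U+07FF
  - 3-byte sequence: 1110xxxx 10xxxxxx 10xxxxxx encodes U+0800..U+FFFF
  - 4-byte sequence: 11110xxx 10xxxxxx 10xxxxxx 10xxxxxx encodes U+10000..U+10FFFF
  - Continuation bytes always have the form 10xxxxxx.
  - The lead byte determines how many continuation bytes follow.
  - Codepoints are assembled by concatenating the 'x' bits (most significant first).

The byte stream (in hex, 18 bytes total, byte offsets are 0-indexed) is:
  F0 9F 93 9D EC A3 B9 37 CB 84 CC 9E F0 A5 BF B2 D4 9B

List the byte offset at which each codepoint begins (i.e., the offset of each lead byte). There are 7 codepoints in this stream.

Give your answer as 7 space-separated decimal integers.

Byte[0]=F0: 4-byte lead, need 3 cont bytes. acc=0x0
Byte[1]=9F: continuation. acc=(acc<<6)|0x1F=0x1F
Byte[2]=93: continuation. acc=(acc<<6)|0x13=0x7D3
Byte[3]=9D: continuation. acc=(acc<<6)|0x1D=0x1F4DD
Completed: cp=U+1F4DD (starts at byte 0)
Byte[4]=EC: 3-byte lead, need 2 cont bytes. acc=0xC
Byte[5]=A3: continuation. acc=(acc<<6)|0x23=0x323
Byte[6]=B9: continuation. acc=(acc<<6)|0x39=0xC8F9
Completed: cp=U+C8F9 (starts at byte 4)
Byte[7]=37: 1-byte ASCII. cp=U+0037
Byte[8]=CB: 2-byte lead, need 1 cont bytes. acc=0xB
Byte[9]=84: continuation. acc=(acc<<6)|0x04=0x2C4
Completed: cp=U+02C4 (starts at byte 8)
Byte[10]=CC: 2-byte lead, need 1 cont bytes. acc=0xC
Byte[11]=9E: continuation. acc=(acc<<6)|0x1E=0x31E
Completed: cp=U+031E (starts at byte 10)
Byte[12]=F0: 4-byte lead, need 3 cont bytes. acc=0x0
Byte[13]=A5: continuation. acc=(acc<<6)|0x25=0x25
Byte[14]=BF: continuation. acc=(acc<<6)|0x3F=0x97F
Byte[15]=B2: continuation. acc=(acc<<6)|0x32=0x25FF2
Completed: cp=U+25FF2 (starts at byte 12)
Byte[16]=D4: 2-byte lead, need 1 cont bytes. acc=0x14
Byte[17]=9B: continuation. acc=(acc<<6)|0x1B=0x51B
Completed: cp=U+051B (starts at byte 16)

Answer: 0 4 7 8 10 12 16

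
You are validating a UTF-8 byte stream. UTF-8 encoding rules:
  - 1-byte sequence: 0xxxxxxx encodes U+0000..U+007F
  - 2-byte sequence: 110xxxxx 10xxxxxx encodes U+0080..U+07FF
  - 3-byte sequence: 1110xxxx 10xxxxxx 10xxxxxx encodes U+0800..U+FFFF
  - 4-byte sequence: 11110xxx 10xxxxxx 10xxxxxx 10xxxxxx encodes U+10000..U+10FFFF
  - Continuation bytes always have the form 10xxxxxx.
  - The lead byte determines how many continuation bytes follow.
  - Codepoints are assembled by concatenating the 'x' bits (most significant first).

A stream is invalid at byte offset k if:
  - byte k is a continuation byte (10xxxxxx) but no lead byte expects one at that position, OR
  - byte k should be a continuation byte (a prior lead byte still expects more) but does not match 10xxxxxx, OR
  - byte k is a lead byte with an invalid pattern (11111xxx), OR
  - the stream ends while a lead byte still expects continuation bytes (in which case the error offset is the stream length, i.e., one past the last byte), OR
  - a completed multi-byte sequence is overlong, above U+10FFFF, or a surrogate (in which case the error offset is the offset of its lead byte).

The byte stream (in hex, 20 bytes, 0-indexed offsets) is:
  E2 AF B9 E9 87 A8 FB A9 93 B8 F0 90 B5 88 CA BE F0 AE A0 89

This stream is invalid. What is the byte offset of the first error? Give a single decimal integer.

Byte[0]=E2: 3-byte lead, need 2 cont bytes. acc=0x2
Byte[1]=AF: continuation. acc=(acc<<6)|0x2F=0xAF
Byte[2]=B9: continuation. acc=(acc<<6)|0x39=0x2BF9
Completed: cp=U+2BF9 (starts at byte 0)
Byte[3]=E9: 3-byte lead, need 2 cont bytes. acc=0x9
Byte[4]=87: continuation. acc=(acc<<6)|0x07=0x247
Byte[5]=A8: continuation. acc=(acc<<6)|0x28=0x91E8
Completed: cp=U+91E8 (starts at byte 3)
Byte[6]=FB: INVALID lead byte (not 0xxx/110x/1110/11110)

Answer: 6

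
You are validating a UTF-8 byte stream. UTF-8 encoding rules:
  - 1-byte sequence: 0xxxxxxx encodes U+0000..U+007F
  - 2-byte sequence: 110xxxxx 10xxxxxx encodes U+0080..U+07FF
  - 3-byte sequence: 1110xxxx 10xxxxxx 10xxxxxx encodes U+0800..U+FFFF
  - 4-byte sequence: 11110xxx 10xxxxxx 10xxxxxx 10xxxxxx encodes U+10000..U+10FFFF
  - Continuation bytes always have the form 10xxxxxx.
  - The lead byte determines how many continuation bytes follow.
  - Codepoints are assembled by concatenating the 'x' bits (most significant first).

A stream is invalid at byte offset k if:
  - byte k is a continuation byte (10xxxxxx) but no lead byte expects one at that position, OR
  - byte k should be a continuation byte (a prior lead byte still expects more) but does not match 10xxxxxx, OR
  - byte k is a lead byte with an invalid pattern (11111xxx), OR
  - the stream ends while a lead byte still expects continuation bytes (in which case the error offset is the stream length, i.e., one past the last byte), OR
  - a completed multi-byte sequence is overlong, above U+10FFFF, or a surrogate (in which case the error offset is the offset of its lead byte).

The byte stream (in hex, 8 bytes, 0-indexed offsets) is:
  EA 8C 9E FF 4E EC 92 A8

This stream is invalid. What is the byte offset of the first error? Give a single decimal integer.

Answer: 3

Derivation:
Byte[0]=EA: 3-byte lead, need 2 cont bytes. acc=0xA
Byte[1]=8C: continuation. acc=(acc<<6)|0x0C=0x28C
Byte[2]=9E: continuation. acc=(acc<<6)|0x1E=0xA31E
Completed: cp=U+A31E (starts at byte 0)
Byte[3]=FF: INVALID lead byte (not 0xxx/110x/1110/11110)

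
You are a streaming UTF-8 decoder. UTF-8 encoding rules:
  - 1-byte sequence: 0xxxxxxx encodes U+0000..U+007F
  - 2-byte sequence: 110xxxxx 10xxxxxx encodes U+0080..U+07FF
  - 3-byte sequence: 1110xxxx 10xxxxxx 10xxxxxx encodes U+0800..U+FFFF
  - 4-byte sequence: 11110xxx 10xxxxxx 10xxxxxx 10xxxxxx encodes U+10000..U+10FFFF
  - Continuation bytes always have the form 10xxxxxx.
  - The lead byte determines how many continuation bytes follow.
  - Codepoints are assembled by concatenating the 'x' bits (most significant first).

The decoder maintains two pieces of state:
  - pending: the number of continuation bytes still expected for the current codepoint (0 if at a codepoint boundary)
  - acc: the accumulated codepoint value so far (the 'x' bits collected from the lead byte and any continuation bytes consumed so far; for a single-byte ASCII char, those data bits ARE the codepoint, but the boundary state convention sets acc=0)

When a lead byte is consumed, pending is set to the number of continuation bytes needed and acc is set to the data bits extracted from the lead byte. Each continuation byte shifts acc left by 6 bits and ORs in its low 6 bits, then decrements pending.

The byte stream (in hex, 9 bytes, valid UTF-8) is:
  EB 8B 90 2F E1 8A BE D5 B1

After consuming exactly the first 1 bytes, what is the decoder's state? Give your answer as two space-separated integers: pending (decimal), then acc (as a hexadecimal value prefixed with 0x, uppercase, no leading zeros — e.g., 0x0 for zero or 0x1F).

Answer: 2 0xB

Derivation:
Byte[0]=EB: 3-byte lead. pending=2, acc=0xB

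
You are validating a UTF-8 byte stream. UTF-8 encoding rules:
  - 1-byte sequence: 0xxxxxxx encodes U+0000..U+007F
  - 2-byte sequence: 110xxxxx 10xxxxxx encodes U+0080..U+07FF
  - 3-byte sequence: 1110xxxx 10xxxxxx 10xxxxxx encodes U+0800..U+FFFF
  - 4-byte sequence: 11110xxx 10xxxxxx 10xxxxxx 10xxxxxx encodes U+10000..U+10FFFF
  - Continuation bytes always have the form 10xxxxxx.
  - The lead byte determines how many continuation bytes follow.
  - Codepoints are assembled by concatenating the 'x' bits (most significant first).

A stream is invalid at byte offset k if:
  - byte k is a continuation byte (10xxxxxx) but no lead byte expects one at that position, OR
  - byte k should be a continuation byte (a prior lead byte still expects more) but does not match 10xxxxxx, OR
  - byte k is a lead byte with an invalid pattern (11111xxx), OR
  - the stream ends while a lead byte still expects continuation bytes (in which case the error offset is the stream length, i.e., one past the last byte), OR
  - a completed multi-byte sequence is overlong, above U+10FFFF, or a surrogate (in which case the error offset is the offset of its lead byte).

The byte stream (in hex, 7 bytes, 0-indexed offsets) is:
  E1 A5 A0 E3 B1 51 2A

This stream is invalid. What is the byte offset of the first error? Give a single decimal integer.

Answer: 5

Derivation:
Byte[0]=E1: 3-byte lead, need 2 cont bytes. acc=0x1
Byte[1]=A5: continuation. acc=(acc<<6)|0x25=0x65
Byte[2]=A0: continuation. acc=(acc<<6)|0x20=0x1960
Completed: cp=U+1960 (starts at byte 0)
Byte[3]=E3: 3-byte lead, need 2 cont bytes. acc=0x3
Byte[4]=B1: continuation. acc=(acc<<6)|0x31=0xF1
Byte[5]=51: expected 10xxxxxx continuation. INVALID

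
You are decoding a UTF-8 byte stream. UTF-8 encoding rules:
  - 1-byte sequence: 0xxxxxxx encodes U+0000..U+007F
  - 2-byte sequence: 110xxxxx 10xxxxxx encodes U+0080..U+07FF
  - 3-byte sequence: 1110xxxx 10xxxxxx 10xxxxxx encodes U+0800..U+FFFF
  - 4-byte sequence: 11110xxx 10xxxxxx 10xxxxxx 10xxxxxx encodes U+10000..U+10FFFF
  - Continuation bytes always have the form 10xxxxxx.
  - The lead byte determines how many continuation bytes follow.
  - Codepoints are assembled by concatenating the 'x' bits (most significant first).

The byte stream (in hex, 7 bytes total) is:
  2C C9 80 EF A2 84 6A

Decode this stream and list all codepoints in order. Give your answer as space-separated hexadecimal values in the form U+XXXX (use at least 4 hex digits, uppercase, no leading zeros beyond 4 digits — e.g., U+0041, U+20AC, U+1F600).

Byte[0]=2C: 1-byte ASCII. cp=U+002C
Byte[1]=C9: 2-byte lead, need 1 cont bytes. acc=0x9
Byte[2]=80: continuation. acc=(acc<<6)|0x00=0x240
Completed: cp=U+0240 (starts at byte 1)
Byte[3]=EF: 3-byte lead, need 2 cont bytes. acc=0xF
Byte[4]=A2: continuation. acc=(acc<<6)|0x22=0x3E2
Byte[5]=84: continuation. acc=(acc<<6)|0x04=0xF884
Completed: cp=U+F884 (starts at byte 3)
Byte[6]=6A: 1-byte ASCII. cp=U+006A

Answer: U+002C U+0240 U+F884 U+006A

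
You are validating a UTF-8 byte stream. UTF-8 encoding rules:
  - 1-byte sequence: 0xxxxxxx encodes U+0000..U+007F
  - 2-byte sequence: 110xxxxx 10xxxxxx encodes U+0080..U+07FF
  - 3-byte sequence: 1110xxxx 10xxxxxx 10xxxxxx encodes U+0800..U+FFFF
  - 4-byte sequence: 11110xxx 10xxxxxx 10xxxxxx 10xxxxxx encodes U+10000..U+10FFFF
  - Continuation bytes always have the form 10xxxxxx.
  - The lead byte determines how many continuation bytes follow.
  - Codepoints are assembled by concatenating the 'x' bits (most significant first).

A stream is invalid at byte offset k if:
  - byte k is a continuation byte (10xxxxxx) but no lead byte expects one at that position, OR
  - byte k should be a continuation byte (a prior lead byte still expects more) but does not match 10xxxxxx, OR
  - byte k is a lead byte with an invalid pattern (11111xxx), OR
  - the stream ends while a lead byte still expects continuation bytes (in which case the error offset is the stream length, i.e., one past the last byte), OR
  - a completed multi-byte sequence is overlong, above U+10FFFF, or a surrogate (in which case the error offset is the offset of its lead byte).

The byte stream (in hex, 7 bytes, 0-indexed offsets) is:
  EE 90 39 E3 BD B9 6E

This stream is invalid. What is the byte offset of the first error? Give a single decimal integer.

Answer: 2

Derivation:
Byte[0]=EE: 3-byte lead, need 2 cont bytes. acc=0xE
Byte[1]=90: continuation. acc=(acc<<6)|0x10=0x390
Byte[2]=39: expected 10xxxxxx continuation. INVALID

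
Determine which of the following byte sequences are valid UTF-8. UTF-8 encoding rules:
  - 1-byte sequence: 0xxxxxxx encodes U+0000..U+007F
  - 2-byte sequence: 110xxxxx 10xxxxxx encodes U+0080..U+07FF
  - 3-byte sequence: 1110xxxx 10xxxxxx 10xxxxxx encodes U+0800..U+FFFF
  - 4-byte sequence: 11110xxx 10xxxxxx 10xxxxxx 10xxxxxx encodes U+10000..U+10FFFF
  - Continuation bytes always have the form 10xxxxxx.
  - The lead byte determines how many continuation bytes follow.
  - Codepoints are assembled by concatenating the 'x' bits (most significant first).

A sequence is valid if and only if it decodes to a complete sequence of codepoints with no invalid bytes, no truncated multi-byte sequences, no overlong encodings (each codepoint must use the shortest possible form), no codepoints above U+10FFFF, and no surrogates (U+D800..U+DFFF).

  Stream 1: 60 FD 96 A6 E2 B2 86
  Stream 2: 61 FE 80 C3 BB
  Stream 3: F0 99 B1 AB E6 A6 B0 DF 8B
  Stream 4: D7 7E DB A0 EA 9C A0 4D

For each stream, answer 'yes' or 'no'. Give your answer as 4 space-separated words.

Answer: no no yes no

Derivation:
Stream 1: error at byte offset 1. INVALID
Stream 2: error at byte offset 1. INVALID
Stream 3: decodes cleanly. VALID
Stream 4: error at byte offset 1. INVALID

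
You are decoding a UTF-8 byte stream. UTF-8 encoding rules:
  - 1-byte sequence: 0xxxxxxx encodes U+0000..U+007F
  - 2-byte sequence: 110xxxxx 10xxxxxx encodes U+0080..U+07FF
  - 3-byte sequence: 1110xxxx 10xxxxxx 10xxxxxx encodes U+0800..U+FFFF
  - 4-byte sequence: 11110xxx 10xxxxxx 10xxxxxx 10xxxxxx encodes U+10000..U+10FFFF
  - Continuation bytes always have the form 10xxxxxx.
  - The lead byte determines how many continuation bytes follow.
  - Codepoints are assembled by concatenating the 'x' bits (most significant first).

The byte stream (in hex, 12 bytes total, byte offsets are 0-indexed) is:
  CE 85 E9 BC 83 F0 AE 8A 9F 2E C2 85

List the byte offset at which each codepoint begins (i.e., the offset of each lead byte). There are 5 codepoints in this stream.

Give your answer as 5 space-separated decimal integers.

Answer: 0 2 5 9 10

Derivation:
Byte[0]=CE: 2-byte lead, need 1 cont bytes. acc=0xE
Byte[1]=85: continuation. acc=(acc<<6)|0x05=0x385
Completed: cp=U+0385 (starts at byte 0)
Byte[2]=E9: 3-byte lead, need 2 cont bytes. acc=0x9
Byte[3]=BC: continuation. acc=(acc<<6)|0x3C=0x27C
Byte[4]=83: continuation. acc=(acc<<6)|0x03=0x9F03
Completed: cp=U+9F03 (starts at byte 2)
Byte[5]=F0: 4-byte lead, need 3 cont bytes. acc=0x0
Byte[6]=AE: continuation. acc=(acc<<6)|0x2E=0x2E
Byte[7]=8A: continuation. acc=(acc<<6)|0x0A=0xB8A
Byte[8]=9F: continuation. acc=(acc<<6)|0x1F=0x2E29F
Completed: cp=U+2E29F (starts at byte 5)
Byte[9]=2E: 1-byte ASCII. cp=U+002E
Byte[10]=C2: 2-byte lead, need 1 cont bytes. acc=0x2
Byte[11]=85: continuation. acc=(acc<<6)|0x05=0x85
Completed: cp=U+0085 (starts at byte 10)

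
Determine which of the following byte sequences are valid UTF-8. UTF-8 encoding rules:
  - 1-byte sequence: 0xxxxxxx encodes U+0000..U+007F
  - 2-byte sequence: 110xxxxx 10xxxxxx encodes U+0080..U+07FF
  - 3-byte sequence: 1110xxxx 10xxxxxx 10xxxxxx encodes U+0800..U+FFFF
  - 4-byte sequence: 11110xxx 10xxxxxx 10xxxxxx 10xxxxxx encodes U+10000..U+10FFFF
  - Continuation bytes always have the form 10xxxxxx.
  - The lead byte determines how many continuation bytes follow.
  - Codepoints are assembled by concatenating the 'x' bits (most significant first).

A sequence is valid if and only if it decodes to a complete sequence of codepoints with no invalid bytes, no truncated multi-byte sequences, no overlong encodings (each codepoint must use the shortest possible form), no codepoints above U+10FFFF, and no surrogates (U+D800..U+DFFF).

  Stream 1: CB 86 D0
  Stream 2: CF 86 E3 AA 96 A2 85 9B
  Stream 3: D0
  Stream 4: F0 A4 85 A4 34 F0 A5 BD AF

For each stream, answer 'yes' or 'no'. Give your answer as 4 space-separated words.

Answer: no no no yes

Derivation:
Stream 1: error at byte offset 3. INVALID
Stream 2: error at byte offset 5. INVALID
Stream 3: error at byte offset 1. INVALID
Stream 4: decodes cleanly. VALID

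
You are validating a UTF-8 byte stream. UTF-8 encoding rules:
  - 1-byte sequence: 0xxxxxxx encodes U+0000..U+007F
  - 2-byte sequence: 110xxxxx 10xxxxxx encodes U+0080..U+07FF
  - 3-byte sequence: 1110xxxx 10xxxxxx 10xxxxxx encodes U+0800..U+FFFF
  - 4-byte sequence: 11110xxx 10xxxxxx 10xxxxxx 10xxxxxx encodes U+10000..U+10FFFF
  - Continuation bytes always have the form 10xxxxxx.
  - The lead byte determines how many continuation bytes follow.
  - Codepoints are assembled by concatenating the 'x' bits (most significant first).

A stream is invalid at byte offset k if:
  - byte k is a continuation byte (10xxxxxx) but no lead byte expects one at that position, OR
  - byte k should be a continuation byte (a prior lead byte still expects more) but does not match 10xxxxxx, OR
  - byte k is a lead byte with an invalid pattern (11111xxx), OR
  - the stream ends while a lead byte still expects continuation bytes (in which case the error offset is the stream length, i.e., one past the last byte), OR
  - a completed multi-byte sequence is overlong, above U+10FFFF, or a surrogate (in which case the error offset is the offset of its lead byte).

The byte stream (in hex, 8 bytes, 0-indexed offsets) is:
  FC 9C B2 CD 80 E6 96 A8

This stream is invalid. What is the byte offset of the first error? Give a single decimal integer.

Answer: 0

Derivation:
Byte[0]=FC: INVALID lead byte (not 0xxx/110x/1110/11110)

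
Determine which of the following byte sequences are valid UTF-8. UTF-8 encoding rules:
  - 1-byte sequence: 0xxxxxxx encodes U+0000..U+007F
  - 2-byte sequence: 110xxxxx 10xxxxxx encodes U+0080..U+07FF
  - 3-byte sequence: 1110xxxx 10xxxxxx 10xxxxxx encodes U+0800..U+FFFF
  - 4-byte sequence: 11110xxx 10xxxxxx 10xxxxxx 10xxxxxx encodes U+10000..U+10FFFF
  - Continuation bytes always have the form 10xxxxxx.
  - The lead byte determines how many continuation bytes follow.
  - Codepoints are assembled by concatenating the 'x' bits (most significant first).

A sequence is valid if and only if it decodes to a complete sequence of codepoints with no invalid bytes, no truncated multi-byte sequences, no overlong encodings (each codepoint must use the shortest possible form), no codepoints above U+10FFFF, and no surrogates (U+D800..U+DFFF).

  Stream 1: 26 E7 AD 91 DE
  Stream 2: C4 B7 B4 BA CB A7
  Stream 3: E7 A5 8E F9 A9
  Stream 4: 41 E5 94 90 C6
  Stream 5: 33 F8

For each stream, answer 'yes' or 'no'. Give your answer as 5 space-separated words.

Answer: no no no no no

Derivation:
Stream 1: error at byte offset 5. INVALID
Stream 2: error at byte offset 2. INVALID
Stream 3: error at byte offset 3. INVALID
Stream 4: error at byte offset 5. INVALID
Stream 5: error at byte offset 1. INVALID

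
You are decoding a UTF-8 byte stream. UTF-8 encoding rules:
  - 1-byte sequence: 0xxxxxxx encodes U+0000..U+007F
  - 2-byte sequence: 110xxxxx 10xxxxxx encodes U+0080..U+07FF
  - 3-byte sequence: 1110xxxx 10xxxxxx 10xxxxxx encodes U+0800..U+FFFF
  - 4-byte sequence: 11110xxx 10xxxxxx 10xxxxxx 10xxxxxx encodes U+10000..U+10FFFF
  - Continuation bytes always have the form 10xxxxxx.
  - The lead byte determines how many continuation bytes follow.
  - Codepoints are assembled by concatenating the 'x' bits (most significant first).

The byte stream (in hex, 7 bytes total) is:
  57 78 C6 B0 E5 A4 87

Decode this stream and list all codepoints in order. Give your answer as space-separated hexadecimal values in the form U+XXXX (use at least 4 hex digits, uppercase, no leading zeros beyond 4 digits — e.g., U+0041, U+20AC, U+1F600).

Answer: U+0057 U+0078 U+01B0 U+5907

Derivation:
Byte[0]=57: 1-byte ASCII. cp=U+0057
Byte[1]=78: 1-byte ASCII. cp=U+0078
Byte[2]=C6: 2-byte lead, need 1 cont bytes. acc=0x6
Byte[3]=B0: continuation. acc=(acc<<6)|0x30=0x1B0
Completed: cp=U+01B0 (starts at byte 2)
Byte[4]=E5: 3-byte lead, need 2 cont bytes. acc=0x5
Byte[5]=A4: continuation. acc=(acc<<6)|0x24=0x164
Byte[6]=87: continuation. acc=(acc<<6)|0x07=0x5907
Completed: cp=U+5907 (starts at byte 4)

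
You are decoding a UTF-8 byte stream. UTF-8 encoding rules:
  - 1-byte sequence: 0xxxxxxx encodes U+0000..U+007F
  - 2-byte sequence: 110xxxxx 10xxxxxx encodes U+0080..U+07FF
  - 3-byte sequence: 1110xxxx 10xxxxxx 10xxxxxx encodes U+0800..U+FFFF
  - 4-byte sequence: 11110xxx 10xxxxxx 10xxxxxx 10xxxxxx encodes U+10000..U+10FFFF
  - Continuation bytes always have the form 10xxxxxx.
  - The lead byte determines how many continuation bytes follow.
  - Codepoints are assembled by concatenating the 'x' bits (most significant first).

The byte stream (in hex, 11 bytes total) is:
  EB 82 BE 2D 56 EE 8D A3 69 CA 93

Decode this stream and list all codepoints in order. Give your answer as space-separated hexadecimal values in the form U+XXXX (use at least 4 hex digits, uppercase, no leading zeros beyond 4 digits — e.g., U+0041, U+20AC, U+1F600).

Answer: U+B0BE U+002D U+0056 U+E363 U+0069 U+0293

Derivation:
Byte[0]=EB: 3-byte lead, need 2 cont bytes. acc=0xB
Byte[1]=82: continuation. acc=(acc<<6)|0x02=0x2C2
Byte[2]=BE: continuation. acc=(acc<<6)|0x3E=0xB0BE
Completed: cp=U+B0BE (starts at byte 0)
Byte[3]=2D: 1-byte ASCII. cp=U+002D
Byte[4]=56: 1-byte ASCII. cp=U+0056
Byte[5]=EE: 3-byte lead, need 2 cont bytes. acc=0xE
Byte[6]=8D: continuation. acc=(acc<<6)|0x0D=0x38D
Byte[7]=A3: continuation. acc=(acc<<6)|0x23=0xE363
Completed: cp=U+E363 (starts at byte 5)
Byte[8]=69: 1-byte ASCII. cp=U+0069
Byte[9]=CA: 2-byte lead, need 1 cont bytes. acc=0xA
Byte[10]=93: continuation. acc=(acc<<6)|0x13=0x293
Completed: cp=U+0293 (starts at byte 9)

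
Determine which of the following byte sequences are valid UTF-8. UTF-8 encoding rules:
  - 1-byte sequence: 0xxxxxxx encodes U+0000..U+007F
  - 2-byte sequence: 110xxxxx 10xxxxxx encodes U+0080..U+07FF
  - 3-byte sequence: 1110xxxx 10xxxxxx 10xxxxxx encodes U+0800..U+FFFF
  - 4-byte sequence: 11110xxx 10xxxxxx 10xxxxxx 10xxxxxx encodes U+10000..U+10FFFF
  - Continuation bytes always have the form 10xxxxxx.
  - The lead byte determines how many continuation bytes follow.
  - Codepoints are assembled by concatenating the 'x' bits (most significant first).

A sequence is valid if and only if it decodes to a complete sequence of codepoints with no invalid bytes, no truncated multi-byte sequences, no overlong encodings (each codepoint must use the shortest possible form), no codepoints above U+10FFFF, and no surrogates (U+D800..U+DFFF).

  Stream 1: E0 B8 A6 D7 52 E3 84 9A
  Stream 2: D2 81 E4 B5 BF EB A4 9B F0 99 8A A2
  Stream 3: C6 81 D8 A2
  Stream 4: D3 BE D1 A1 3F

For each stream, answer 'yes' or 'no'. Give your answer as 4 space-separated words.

Stream 1: error at byte offset 4. INVALID
Stream 2: decodes cleanly. VALID
Stream 3: decodes cleanly. VALID
Stream 4: decodes cleanly. VALID

Answer: no yes yes yes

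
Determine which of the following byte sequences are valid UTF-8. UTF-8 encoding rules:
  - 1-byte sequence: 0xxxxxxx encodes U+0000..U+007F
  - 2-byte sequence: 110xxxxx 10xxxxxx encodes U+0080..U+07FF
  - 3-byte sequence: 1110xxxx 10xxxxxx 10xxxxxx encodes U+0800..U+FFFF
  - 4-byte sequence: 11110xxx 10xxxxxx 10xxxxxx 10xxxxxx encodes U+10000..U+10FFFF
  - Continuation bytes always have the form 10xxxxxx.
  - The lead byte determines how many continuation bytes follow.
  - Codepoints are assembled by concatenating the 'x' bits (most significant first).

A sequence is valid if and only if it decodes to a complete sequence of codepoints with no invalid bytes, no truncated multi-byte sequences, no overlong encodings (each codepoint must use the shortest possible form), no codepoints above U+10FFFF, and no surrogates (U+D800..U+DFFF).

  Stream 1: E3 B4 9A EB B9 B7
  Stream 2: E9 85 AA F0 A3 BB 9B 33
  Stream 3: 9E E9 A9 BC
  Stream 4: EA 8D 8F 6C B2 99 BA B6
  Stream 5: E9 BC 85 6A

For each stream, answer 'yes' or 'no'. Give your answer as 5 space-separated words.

Stream 1: decodes cleanly. VALID
Stream 2: decodes cleanly. VALID
Stream 3: error at byte offset 0. INVALID
Stream 4: error at byte offset 4. INVALID
Stream 5: decodes cleanly. VALID

Answer: yes yes no no yes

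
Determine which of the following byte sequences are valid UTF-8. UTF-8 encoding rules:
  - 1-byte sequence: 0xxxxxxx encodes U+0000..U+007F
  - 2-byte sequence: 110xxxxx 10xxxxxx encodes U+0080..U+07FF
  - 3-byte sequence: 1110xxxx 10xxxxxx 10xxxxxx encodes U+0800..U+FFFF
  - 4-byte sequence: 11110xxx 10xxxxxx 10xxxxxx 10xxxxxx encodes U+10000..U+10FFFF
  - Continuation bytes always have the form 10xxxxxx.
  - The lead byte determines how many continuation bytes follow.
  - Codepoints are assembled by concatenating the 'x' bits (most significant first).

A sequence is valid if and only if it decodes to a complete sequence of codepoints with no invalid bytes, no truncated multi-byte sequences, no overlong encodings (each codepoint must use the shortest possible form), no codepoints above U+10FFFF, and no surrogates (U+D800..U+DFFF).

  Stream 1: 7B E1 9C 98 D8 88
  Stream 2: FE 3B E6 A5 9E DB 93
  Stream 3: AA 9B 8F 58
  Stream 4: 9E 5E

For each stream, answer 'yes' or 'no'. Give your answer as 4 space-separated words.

Answer: yes no no no

Derivation:
Stream 1: decodes cleanly. VALID
Stream 2: error at byte offset 0. INVALID
Stream 3: error at byte offset 0. INVALID
Stream 4: error at byte offset 0. INVALID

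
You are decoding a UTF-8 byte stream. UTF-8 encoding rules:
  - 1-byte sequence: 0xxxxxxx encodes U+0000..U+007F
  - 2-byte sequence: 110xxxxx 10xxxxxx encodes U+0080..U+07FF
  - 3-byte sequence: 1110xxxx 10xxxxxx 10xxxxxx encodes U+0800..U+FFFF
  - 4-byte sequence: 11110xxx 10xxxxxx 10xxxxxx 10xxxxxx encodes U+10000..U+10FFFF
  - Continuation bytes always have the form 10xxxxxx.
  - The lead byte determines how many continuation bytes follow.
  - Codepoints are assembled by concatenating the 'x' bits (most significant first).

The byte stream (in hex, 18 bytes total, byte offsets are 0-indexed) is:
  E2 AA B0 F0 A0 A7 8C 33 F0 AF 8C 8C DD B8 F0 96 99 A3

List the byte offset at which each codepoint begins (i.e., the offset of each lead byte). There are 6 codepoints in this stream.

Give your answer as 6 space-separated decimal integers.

Byte[0]=E2: 3-byte lead, need 2 cont bytes. acc=0x2
Byte[1]=AA: continuation. acc=(acc<<6)|0x2A=0xAA
Byte[2]=B0: continuation. acc=(acc<<6)|0x30=0x2AB0
Completed: cp=U+2AB0 (starts at byte 0)
Byte[3]=F0: 4-byte lead, need 3 cont bytes. acc=0x0
Byte[4]=A0: continuation. acc=(acc<<6)|0x20=0x20
Byte[5]=A7: continuation. acc=(acc<<6)|0x27=0x827
Byte[6]=8C: continuation. acc=(acc<<6)|0x0C=0x209CC
Completed: cp=U+209CC (starts at byte 3)
Byte[7]=33: 1-byte ASCII. cp=U+0033
Byte[8]=F0: 4-byte lead, need 3 cont bytes. acc=0x0
Byte[9]=AF: continuation. acc=(acc<<6)|0x2F=0x2F
Byte[10]=8C: continuation. acc=(acc<<6)|0x0C=0xBCC
Byte[11]=8C: continuation. acc=(acc<<6)|0x0C=0x2F30C
Completed: cp=U+2F30C (starts at byte 8)
Byte[12]=DD: 2-byte lead, need 1 cont bytes. acc=0x1D
Byte[13]=B8: continuation. acc=(acc<<6)|0x38=0x778
Completed: cp=U+0778 (starts at byte 12)
Byte[14]=F0: 4-byte lead, need 3 cont bytes. acc=0x0
Byte[15]=96: continuation. acc=(acc<<6)|0x16=0x16
Byte[16]=99: continuation. acc=(acc<<6)|0x19=0x599
Byte[17]=A3: continuation. acc=(acc<<6)|0x23=0x16663
Completed: cp=U+16663 (starts at byte 14)

Answer: 0 3 7 8 12 14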